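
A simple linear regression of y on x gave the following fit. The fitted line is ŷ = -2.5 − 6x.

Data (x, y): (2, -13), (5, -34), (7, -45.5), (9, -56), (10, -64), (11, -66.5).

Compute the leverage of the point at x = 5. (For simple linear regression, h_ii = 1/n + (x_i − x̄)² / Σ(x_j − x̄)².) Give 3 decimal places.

x̄ = (2 + 5 + 7 + 9 + 10 + 11)/6 = 7.33333
Σ(x − x̄)² = 28.4444 + 5.44444 + 0.111111 + 2.77778 + 7.11111 + 13.4444 = 57.3333
h = 1/6 + (-2.33333)²/57.3333 = 0.166667 + 0.0949612 = 0.262

h = 0.262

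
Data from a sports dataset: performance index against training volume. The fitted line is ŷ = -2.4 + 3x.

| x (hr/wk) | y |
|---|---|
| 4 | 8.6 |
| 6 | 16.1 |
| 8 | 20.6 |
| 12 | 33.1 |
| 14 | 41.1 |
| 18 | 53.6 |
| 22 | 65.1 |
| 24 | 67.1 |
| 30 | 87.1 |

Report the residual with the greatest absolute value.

x=4: ŷ = -2.4 + 3·4 = 9.6; e = 8.6 − 9.6 = -1
x=6: ŷ = -2.4 + 3·6 = 15.6; e = 16.1 − 15.6 = 0.5
x=8: ŷ = -2.4 + 3·8 = 21.6; e = 20.6 − 21.6 = -1
x=12: ŷ = -2.4 + 3·12 = 33.6; e = 33.1 − 33.6 = -0.5
x=14: ŷ = -2.4 + 3·14 = 39.6; e = 41.1 − 39.6 = 1.5
x=18: ŷ = -2.4 + 3·18 = 51.6; e = 53.6 − 51.6 = 2
x=22: ŷ = -2.4 + 3·22 = 63.6; e = 65.1 − 63.6 = 1.5
x=24: ŷ = -2.4 + 3·24 = 69.6; e = 67.1 − 69.6 = -2.5
x=30: ŷ = -2.4 + 3·30 = 87.6; e = 87.1 − 87.6 = -0.5
Largest |e| is 2.5 at x = 24, residual -2.5.

e = -2.5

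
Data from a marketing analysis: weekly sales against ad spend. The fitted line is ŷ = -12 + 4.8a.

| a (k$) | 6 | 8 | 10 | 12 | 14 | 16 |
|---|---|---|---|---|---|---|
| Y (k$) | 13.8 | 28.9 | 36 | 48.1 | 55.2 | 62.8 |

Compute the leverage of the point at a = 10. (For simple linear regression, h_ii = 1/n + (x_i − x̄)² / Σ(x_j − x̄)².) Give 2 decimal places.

h = 0.18

ā = (6 + 8 + 10 + 12 + 14 + 16)/6 = 11
Σ(a − ā)² = 25 + 9 + 1 + 1 + 9 + 25 = 70
h = 1/6 + (-1)²/70 = 0.166667 + 0.0142857 = 0.18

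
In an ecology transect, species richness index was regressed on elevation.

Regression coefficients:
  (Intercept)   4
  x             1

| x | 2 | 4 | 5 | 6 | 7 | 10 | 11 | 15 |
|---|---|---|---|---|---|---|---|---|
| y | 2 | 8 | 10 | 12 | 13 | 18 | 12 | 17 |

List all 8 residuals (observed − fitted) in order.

-4, 0, 1, 2, 2, 4, -3, -2

x=2: ŷ = 4 + 2 = 6; e = 2 − 6 = -4
x=4: ŷ = 4 + 4 = 8; e = 8 − 8 = 0
x=5: ŷ = 4 + 5 = 9; e = 10 − 9 = 1
x=6: ŷ = 4 + 6 = 10; e = 12 − 10 = 2
x=7: ŷ = 4 + 7 = 11; e = 13 − 11 = 2
x=10: ŷ = 4 + 10 = 14; e = 18 − 14 = 4
x=11: ŷ = 4 + 11 = 15; e = 12 − 15 = -3
x=15: ŷ = 4 + 15 = 19; e = 17 − 19 = -2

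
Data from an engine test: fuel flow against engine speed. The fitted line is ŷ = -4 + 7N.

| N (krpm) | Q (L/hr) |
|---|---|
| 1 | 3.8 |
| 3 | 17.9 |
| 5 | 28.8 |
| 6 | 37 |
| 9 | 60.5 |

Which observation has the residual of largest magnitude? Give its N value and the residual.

N=1: ŷ = -4 + 7·1 = 3; e = 3.8 − 3 = 0.8
N=3: ŷ = -4 + 7·3 = 17; e = 17.9 − 17 = 0.9
N=5: ŷ = -4 + 7·5 = 31; e = 28.8 − 31 = -2.2
N=6: ŷ = -4 + 7·6 = 38; e = 37 − 38 = -1
N=9: ŷ = -4 + 7·9 = 59; e = 60.5 − 59 = 1.5
Largest |e| is 2.2 at N = 5, residual -2.2.

N = 5, e = -2.2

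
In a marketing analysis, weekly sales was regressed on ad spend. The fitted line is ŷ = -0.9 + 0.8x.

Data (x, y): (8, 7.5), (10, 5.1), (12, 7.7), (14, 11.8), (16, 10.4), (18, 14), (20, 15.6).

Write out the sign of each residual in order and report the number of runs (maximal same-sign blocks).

x=8: ŷ = -0.9 + 0.8·8 = 5.5; e = 7.5 − 5.5 = 2
x=10: ŷ = -0.9 + 0.8·10 = 7.1; e = 5.1 − 7.1 = -2
x=12: ŷ = -0.9 + 0.8·12 = 8.7; e = 7.7 − 8.7 = -1
x=14: ŷ = -0.9 + 0.8·14 = 10.3; e = 11.8 − 10.3 = 1.5
x=16: ŷ = -0.9 + 0.8·16 = 11.9; e = 10.4 − 11.9 = -1.5
x=18: ŷ = -0.9 + 0.8·18 = 13.5; e = 14 − 13.5 = 0.5
x=20: ŷ = -0.9 + 0.8·20 = 15.1; e = 15.6 − 15.1 = 0.5
Signs: + − − + − + +
Runs: +×1, −×2, +×1, −×1, +×2 → 5

5 runs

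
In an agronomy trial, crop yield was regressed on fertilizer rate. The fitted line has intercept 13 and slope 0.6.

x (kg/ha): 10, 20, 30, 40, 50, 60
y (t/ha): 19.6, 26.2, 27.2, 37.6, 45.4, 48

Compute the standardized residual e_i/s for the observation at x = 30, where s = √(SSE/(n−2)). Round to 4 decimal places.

x=10: ŷ = 13 + 0.6·10 = 19; e = 19.6 − 19 = 0.6
x=20: ŷ = 13 + 0.6·20 = 25; e = 26.2 − 25 = 1.2
x=30: ŷ = 13 + 0.6·30 = 31; e = 27.2 − 31 = -3.8
x=40: ŷ = 13 + 0.6·40 = 37; e = 37.6 − 37 = 0.6
x=50: ŷ = 13 + 0.6·50 = 43; e = 45.4 − 43 = 2.4
x=60: ŷ = 13 + 0.6·60 = 49; e = 48 − 49 = -1
SSE = 0.36 + 1.44 + 14.44 + 0.36 + 5.76 + 1 = 23.36
s = √(23.36/4) = 2.41661
e/s = -3.8 / 2.41661 = -1.5725

-1.5725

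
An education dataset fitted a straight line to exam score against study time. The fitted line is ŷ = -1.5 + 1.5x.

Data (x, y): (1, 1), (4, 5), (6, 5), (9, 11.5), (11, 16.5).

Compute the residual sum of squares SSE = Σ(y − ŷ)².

x=1: ŷ = -1.5 + 1.5·1 = 0; r = 1 − 0 = 1
x=4: ŷ = -1.5 + 1.5·4 = 4.5; r = 5 − 4.5 = 0.5
x=6: ŷ = -1.5 + 1.5·6 = 7.5; r = 5 − 7.5 = -2.5
x=9: ŷ = -1.5 + 1.5·9 = 12; r = 11.5 − 12 = -0.5
x=11: ŷ = -1.5 + 1.5·11 = 15; r = 16.5 − 15 = 1.5
SSE = 1 + 0.25 + 6.25 + 0.25 + 2.25 = 10

SSE = 10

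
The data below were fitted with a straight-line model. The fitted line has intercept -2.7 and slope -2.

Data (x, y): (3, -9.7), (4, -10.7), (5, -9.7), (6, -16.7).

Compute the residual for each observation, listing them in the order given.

x=3: ŷ = -2.7 − 2·3 = -8.7; e = -9.7 − (-8.7) = -1
x=4: ŷ = -2.7 − 2·4 = -10.7; e = -10.7 − (-10.7) = 0
x=5: ŷ = -2.7 − 2·5 = -12.7; e = -9.7 − (-12.7) = 3
x=6: ŷ = -2.7 − 2·6 = -14.7; e = -16.7 − (-14.7) = -2

-1, 0, 3, -2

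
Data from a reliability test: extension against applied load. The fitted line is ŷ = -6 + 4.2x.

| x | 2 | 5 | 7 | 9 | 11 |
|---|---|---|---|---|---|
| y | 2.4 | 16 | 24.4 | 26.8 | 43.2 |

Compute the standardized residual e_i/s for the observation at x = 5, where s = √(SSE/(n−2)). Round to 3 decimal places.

x=2: ŷ = -6 + 4.2·2 = 2.4; e = 2.4 − 2.4 = 0
x=5: ŷ = -6 + 4.2·5 = 15; e = 16 − 15 = 1
x=7: ŷ = -6 + 4.2·7 = 23.4; e = 24.4 − 23.4 = 1
x=9: ŷ = -6 + 4.2·9 = 31.8; e = 26.8 − 31.8 = -5
x=11: ŷ = -6 + 4.2·11 = 40.2; e = 43.2 − 40.2 = 3
SSE = 0 + 1 + 1 + 25 + 9 = 36
s = √(36/3) = 3.4641
e/s = 1 / 3.4641 = 0.289

0.289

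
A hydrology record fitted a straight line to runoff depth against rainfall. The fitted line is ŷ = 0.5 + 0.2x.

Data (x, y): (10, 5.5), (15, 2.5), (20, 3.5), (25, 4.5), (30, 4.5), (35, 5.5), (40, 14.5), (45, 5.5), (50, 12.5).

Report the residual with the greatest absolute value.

x=10: ŷ = 0.5 + 0.2·10 = 2.5; e = 5.5 − 2.5 = 3
x=15: ŷ = 0.5 + 0.2·15 = 3.5; e = 2.5 − 3.5 = -1
x=20: ŷ = 0.5 + 0.2·20 = 4.5; e = 3.5 − 4.5 = -1
x=25: ŷ = 0.5 + 0.2·25 = 5.5; e = 4.5 − 5.5 = -1
x=30: ŷ = 0.5 + 0.2·30 = 6.5; e = 4.5 − 6.5 = -2
x=35: ŷ = 0.5 + 0.2·35 = 7.5; e = 5.5 − 7.5 = -2
x=40: ŷ = 0.5 + 0.2·40 = 8.5; e = 14.5 − 8.5 = 6
x=45: ŷ = 0.5 + 0.2·45 = 9.5; e = 5.5 − 9.5 = -4
x=50: ŷ = 0.5 + 0.2·50 = 10.5; e = 12.5 − 10.5 = 2
Largest |e| is 6 at x = 40, residual 6.

e = 6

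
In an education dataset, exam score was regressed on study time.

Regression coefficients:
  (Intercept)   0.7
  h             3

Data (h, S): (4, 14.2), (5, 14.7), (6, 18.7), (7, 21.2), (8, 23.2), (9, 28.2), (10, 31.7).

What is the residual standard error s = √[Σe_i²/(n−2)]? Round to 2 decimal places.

h=4: Ŝ = 0.7 + 3·4 = 12.7; e = 14.2 − 12.7 = 1.5
h=5: Ŝ = 0.7 + 3·5 = 15.7; e = 14.7 − 15.7 = -1
h=6: Ŝ = 0.7 + 3·6 = 18.7; e = 18.7 − 18.7 = 0
h=7: Ŝ = 0.7 + 3·7 = 21.7; e = 21.2 − 21.7 = -0.5
h=8: Ŝ = 0.7 + 3·8 = 24.7; e = 23.2 − 24.7 = -1.5
h=9: Ŝ = 0.7 + 3·9 = 27.7; e = 28.2 − 27.7 = 0.5
h=10: Ŝ = 0.7 + 3·10 = 30.7; e = 31.7 − 30.7 = 1
SSE = 2.25 + 1 + 0 + 0.25 + 2.25 + 0.25 + 1 = 7
s = √(7/5) = √1.4 ≈ 1.18

s = 1.18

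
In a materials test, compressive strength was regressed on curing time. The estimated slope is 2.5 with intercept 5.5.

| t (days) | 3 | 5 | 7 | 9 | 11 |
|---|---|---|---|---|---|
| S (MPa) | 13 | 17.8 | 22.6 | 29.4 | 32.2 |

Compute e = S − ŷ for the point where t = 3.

e = 0

ŷ = 5.5 + 2.5·3 = 13
e = 13 − 13 = 0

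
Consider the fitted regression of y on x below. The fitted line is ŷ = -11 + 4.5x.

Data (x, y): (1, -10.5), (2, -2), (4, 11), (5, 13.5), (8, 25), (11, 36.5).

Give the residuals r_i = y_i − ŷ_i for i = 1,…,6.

-4, 0, 4, 2, 0, -2

x=1: ŷ = -11 + 4.5·1 = -6.5; r = -10.5 − (-6.5) = -4
x=2: ŷ = -11 + 4.5·2 = -2; r = -2 − (-2) = 0
x=4: ŷ = -11 + 4.5·4 = 7; r = 11 − 7 = 4
x=5: ŷ = -11 + 4.5·5 = 11.5; r = 13.5 − 11.5 = 2
x=8: ŷ = -11 + 4.5·8 = 25; r = 25 − 25 = 0
x=11: ŷ = -11 + 4.5·11 = 38.5; r = 36.5 − 38.5 = -2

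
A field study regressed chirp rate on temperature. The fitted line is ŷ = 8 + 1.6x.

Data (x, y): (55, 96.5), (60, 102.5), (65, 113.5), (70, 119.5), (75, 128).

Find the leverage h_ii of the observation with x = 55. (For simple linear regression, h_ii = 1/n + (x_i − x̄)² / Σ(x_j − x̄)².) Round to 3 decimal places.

h = 0.600

x̄ = (55 + 60 + 65 + 70 + 75)/5 = 65
Σ(x − x̄)² = 100 + 25 + 0 + 25 + 100 = 250
h = 1/5 + (-10)²/250 = 0.2 + 0.4 = 0.600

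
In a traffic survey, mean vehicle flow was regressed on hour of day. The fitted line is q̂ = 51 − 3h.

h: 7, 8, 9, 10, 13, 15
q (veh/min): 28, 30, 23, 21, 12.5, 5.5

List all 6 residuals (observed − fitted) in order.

-2, 3, -1, 0, 0.5, -0.5

h=7: q̂ = 51 − 3·7 = 30; r = 28 − 30 = -2
h=8: q̂ = 51 − 3·8 = 27; r = 30 − 27 = 3
h=9: q̂ = 51 − 3·9 = 24; r = 23 − 24 = -1
h=10: q̂ = 51 − 3·10 = 21; r = 21 − 21 = 0
h=13: q̂ = 51 − 3·13 = 12; r = 12.5 − 12 = 0.5
h=15: q̂ = 51 − 3·15 = 6; r = 5.5 − 6 = -0.5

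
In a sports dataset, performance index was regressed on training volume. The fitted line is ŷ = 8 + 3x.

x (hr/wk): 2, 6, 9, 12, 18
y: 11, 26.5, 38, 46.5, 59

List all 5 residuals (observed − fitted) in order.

-3, 0.5, 3, 2.5, -3

x=2: ŷ = 8 + 3·2 = 14; e = 11 − 14 = -3
x=6: ŷ = 8 + 3·6 = 26; e = 26.5 − 26 = 0.5
x=9: ŷ = 8 + 3·9 = 35; e = 38 − 35 = 3
x=12: ŷ = 8 + 3·12 = 44; e = 46.5 − 44 = 2.5
x=18: ŷ = 8 + 3·18 = 62; e = 59 − 62 = -3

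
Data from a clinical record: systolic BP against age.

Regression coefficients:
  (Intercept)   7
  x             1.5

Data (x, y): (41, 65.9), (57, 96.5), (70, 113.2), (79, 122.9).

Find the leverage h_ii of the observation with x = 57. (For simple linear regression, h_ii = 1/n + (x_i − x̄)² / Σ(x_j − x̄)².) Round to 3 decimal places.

x̄ = (41 + 57 + 70 + 79)/4 = 61.75
Σ(x − x̄)² = 430.562 + 22.5625 + 68.0625 + 297.562 = 818.75
h = 1/4 + (-4.75)²/818.75 = 0.25 + 0.0275573 = 0.278

h = 0.278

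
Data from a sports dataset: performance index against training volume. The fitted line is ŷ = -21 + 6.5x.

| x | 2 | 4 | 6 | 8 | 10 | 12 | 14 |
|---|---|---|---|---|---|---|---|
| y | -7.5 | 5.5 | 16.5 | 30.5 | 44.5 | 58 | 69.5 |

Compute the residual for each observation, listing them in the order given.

0.5, 0.5, -1.5, -0.5, 0.5, 1, -0.5

x=2: ŷ = -21 + 6.5·2 = -8; e = -7.5 − (-8) = 0.5
x=4: ŷ = -21 + 6.5·4 = 5; e = 5.5 − 5 = 0.5
x=6: ŷ = -21 + 6.5·6 = 18; e = 16.5 − 18 = -1.5
x=8: ŷ = -21 + 6.5·8 = 31; e = 30.5 − 31 = -0.5
x=10: ŷ = -21 + 6.5·10 = 44; e = 44.5 − 44 = 0.5
x=12: ŷ = -21 + 6.5·12 = 57; e = 58 − 57 = 1
x=14: ŷ = -21 + 6.5·14 = 70; e = 69.5 − 70 = -0.5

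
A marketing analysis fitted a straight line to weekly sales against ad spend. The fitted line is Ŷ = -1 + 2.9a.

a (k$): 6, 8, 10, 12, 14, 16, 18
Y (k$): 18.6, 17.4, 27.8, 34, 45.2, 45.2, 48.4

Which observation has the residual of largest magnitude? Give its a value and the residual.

a=6: Ŷ = -1 + 2.9·6 = 16.4; e = 18.6 − 16.4 = 2.2
a=8: Ŷ = -1 + 2.9·8 = 22.2; e = 17.4 − 22.2 = -4.8
a=10: Ŷ = -1 + 2.9·10 = 28; e = 27.8 − 28 = -0.2
a=12: Ŷ = -1 + 2.9·12 = 33.8; e = 34 − 33.8 = 0.2
a=14: Ŷ = -1 + 2.9·14 = 39.6; e = 45.2 − 39.6 = 5.6
a=16: Ŷ = -1 + 2.9·16 = 45.4; e = 45.2 − 45.4 = -0.2
a=18: Ŷ = -1 + 2.9·18 = 51.2; e = 48.4 − 51.2 = -2.8
Largest |e| is 5.6 at a = 14, residual 5.6.

a = 14, e = 5.6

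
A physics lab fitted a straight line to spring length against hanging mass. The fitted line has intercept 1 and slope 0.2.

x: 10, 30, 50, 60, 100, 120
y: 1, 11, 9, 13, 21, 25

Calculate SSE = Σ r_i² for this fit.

x=10: ŷ = 1 + 0.2·10 = 3; r = 1 − 3 = -2
x=30: ŷ = 1 + 0.2·30 = 7; r = 11 − 7 = 4
x=50: ŷ = 1 + 0.2·50 = 11; r = 9 − 11 = -2
x=60: ŷ = 1 + 0.2·60 = 13; r = 13 − 13 = 0
x=100: ŷ = 1 + 0.2·100 = 21; r = 21 − 21 = 0
x=120: ŷ = 1 + 0.2·120 = 25; r = 25 − 25 = 0
SSE = 4 + 16 + 4 + 0 + 0 + 0 = 24

SSE = 24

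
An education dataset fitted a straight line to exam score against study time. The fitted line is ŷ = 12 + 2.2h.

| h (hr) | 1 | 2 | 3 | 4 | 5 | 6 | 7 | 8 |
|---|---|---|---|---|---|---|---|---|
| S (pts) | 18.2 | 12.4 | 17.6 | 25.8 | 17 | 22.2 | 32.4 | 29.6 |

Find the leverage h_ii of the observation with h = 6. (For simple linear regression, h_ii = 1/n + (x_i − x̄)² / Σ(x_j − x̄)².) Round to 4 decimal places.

h = 0.1786

h̄ = (1 + 2 + 3 + 4 + 5 + 6 + 7 + 8)/8 = 4.5
Σ(h − h̄)² = 12.25 + 6.25 + 2.25 + 0.25 + 0.25 + 2.25 + 6.25 + 12.25 = 42
h = 1/8 + (1.5)²/42 = 0.125 + 0.0535714 = 0.1786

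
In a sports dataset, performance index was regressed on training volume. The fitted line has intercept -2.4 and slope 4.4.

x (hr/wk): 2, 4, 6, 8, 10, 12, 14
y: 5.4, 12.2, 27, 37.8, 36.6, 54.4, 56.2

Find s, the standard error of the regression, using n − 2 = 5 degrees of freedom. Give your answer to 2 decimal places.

x=2: ŷ = -2.4 + 4.4·2 = 6.4; r = 5.4 − 6.4 = -1
x=4: ŷ = -2.4 + 4.4·4 = 15.2; r = 12.2 − 15.2 = -3
x=6: ŷ = -2.4 + 4.4·6 = 24; r = 27 − 24 = 3
x=8: ŷ = -2.4 + 4.4·8 = 32.8; r = 37.8 − 32.8 = 5
x=10: ŷ = -2.4 + 4.4·10 = 41.6; r = 36.6 − 41.6 = -5
x=12: ŷ = -2.4 + 4.4·12 = 50.4; r = 54.4 − 50.4 = 4
x=14: ŷ = -2.4 + 4.4·14 = 59.2; r = 56.2 − 59.2 = -3
SSE = 1 + 9 + 9 + 25 + 25 + 16 + 9 = 94
s = √(94/5) = √18.8 ≈ 4.34

s = 4.34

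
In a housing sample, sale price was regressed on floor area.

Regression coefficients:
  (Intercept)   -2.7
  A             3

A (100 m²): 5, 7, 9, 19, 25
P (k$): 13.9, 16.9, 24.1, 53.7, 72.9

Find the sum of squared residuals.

A=5: ŷ = -2.7 + 3·5 = 12.3; r = 13.9 − 12.3 = 1.6
A=7: ŷ = -2.7 + 3·7 = 18.3; r = 16.9 − 18.3 = -1.4
A=9: ŷ = -2.7 + 3·9 = 24.3; r = 24.1 − 24.3 = -0.2
A=19: ŷ = -2.7 + 3·19 = 54.3; r = 53.7 − 54.3 = -0.6
A=25: ŷ = -2.7 + 3·25 = 72.3; r = 72.9 − 72.3 = 0.6
SSE = 2.56 + 1.96 + 0.04 + 0.36 + 0.36 = 5.28

SSE = 5.28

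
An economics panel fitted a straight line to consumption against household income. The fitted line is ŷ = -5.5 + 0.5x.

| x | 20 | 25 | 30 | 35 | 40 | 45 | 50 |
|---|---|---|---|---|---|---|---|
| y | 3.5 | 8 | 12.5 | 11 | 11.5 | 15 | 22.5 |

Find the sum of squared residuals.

x=20: ŷ = -5.5 + 0.5·20 = 4.5; r = 3.5 − 4.5 = -1
x=25: ŷ = -5.5 + 0.5·25 = 7; r = 8 − 7 = 1
x=30: ŷ = -5.5 + 0.5·30 = 9.5; r = 12.5 − 9.5 = 3
x=35: ŷ = -5.5 + 0.5·35 = 12; r = 11 − 12 = -1
x=40: ŷ = -5.5 + 0.5·40 = 14.5; r = 11.5 − 14.5 = -3
x=45: ŷ = -5.5 + 0.5·45 = 17; r = 15 − 17 = -2
x=50: ŷ = -5.5 + 0.5·50 = 19.5; r = 22.5 − 19.5 = 3
SSE = 1 + 1 + 9 + 1 + 9 + 4 + 9 = 34

SSE = 34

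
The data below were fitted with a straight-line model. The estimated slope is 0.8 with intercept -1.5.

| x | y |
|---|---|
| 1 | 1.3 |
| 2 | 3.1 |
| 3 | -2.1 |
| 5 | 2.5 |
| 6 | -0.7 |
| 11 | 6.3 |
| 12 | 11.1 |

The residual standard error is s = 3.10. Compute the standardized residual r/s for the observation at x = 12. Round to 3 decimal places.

0.968

ŷ = -1.5 + 0.8·12 = 8.1
r = 11.1 − 8.1 = 3
r/s = 3 / 3.10 = 0.968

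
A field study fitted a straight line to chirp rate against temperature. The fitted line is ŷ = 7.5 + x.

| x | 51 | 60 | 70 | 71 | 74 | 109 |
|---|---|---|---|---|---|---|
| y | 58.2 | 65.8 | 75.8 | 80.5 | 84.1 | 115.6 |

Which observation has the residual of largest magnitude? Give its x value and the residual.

x=51: ŷ = 7.5 + 51 = 58.5; e = 58.2 − 58.5 = -0.3
x=60: ŷ = 7.5 + 60 = 67.5; e = 65.8 − 67.5 = -1.7
x=70: ŷ = 7.5 + 70 = 77.5; e = 75.8 − 77.5 = -1.7
x=71: ŷ = 7.5 + 71 = 78.5; e = 80.5 − 78.5 = 2
x=74: ŷ = 7.5 + 74 = 81.5; e = 84.1 − 81.5 = 2.6
x=109: ŷ = 7.5 + 109 = 116.5; e = 115.6 − 116.5 = -0.9
Largest |e| is 2.6 at x = 74, residual 2.6.

x = 74, e = 2.6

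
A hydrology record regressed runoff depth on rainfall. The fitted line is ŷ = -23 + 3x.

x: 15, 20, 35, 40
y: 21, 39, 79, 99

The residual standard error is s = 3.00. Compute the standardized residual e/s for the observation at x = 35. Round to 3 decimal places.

-1.000

ŷ = -23 + 3·35 = 82
e = 79 − 82 = -3
e/s = -3 / 3.00 = -1.000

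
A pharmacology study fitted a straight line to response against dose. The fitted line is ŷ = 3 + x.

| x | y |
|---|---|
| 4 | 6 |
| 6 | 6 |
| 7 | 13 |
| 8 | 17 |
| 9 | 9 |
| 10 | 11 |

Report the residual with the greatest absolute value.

e = 6

x=4: ŷ = 3 + 4 = 7; e = 6 − 7 = -1
x=6: ŷ = 3 + 6 = 9; e = 6 − 9 = -3
x=7: ŷ = 3 + 7 = 10; e = 13 − 10 = 3
x=8: ŷ = 3 + 8 = 11; e = 17 − 11 = 6
x=9: ŷ = 3 + 9 = 12; e = 9 − 12 = -3
x=10: ŷ = 3 + 10 = 13; e = 11 − 13 = -2
Largest |e| is 6 at x = 8, residual 6.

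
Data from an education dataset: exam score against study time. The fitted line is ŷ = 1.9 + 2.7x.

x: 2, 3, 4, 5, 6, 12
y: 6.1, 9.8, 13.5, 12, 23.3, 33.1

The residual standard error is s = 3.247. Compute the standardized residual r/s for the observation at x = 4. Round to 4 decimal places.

0.2464

ŷ = 1.9 + 2.7·4 = 12.7
r = 13.5 − 12.7 = 0.8
r/s = 0.8 / 3.247 = 0.2464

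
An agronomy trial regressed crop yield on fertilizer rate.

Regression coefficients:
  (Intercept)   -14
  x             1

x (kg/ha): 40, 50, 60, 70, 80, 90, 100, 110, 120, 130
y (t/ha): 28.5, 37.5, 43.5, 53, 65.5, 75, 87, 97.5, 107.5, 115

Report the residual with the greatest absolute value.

e = -3

x=40: ŷ = -14 + 40 = 26; e = 28.5 − 26 = 2.5
x=50: ŷ = -14 + 50 = 36; e = 37.5 − 36 = 1.5
x=60: ŷ = -14 + 60 = 46; e = 43.5 − 46 = -2.5
x=70: ŷ = -14 + 70 = 56; e = 53 − 56 = -3
x=80: ŷ = -14 + 80 = 66; e = 65.5 − 66 = -0.5
x=90: ŷ = -14 + 90 = 76; e = 75 − 76 = -1
x=100: ŷ = -14 + 100 = 86; e = 87 − 86 = 1
x=110: ŷ = -14 + 110 = 96; e = 97.5 − 96 = 1.5
x=120: ŷ = -14 + 120 = 106; e = 107.5 − 106 = 1.5
x=130: ŷ = -14 + 130 = 116; e = 115 − 116 = -1
Largest |e| is 3 at x = 70, residual -3.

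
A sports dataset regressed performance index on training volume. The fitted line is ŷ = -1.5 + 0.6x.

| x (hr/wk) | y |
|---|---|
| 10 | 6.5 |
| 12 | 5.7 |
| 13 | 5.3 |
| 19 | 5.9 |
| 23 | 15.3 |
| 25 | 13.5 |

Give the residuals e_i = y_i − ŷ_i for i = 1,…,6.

2, 0, -1, -4, 3, 0

x=10: ŷ = -1.5 + 0.6·10 = 4.5; e = 6.5 − 4.5 = 2
x=12: ŷ = -1.5 + 0.6·12 = 5.7; e = 5.7 − 5.7 = 0
x=13: ŷ = -1.5 + 0.6·13 = 6.3; e = 5.3 − 6.3 = -1
x=19: ŷ = -1.5 + 0.6·19 = 9.9; e = 5.9 − 9.9 = -4
x=23: ŷ = -1.5 + 0.6·23 = 12.3; e = 15.3 − 12.3 = 3
x=25: ŷ = -1.5 + 0.6·25 = 13.5; e = 13.5 − 13.5 = 0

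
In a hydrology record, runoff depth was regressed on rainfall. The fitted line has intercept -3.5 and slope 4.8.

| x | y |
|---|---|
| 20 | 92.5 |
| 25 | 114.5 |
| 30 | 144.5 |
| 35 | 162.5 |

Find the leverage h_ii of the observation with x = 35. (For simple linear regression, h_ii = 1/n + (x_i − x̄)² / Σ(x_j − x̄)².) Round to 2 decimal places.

x̄ = (20 + 25 + 30 + 35)/4 = 27.5
Σ(x − x̄)² = 56.25 + 6.25 + 6.25 + 56.25 = 125
h = 1/4 + (7.5)²/125 = 0.25 + 0.45 = 0.70

h = 0.70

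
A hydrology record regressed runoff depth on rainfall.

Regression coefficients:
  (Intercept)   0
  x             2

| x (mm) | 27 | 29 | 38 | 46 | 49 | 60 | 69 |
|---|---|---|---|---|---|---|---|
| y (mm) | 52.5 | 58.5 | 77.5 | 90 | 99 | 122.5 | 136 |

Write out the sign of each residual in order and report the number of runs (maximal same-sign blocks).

x=27: ŷ = 2·27 = 54; e = 52.5 − 54 = -1.5
x=29: ŷ = 2·29 = 58; e = 58.5 − 58 = 0.5
x=38: ŷ = 2·38 = 76; e = 77.5 − 76 = 1.5
x=46: ŷ = 2·46 = 92; e = 90 − 92 = -2
x=49: ŷ = 2·49 = 98; e = 99 − 98 = 1
x=60: ŷ = 2·60 = 120; e = 122.5 − 120 = 2.5
x=69: ŷ = 2·69 = 138; e = 136 − 138 = -2
Signs: − + + − + + −
Runs: −×1, +×2, −×1, +×2, −×1 → 5

5 runs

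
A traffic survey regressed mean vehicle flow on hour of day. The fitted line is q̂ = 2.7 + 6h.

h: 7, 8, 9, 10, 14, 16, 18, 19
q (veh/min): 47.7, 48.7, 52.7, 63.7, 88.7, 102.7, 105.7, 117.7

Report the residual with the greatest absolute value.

e = -5

h=7: q̂ = 2.7 + 6·7 = 44.7; e = 47.7 − 44.7 = 3
h=8: q̂ = 2.7 + 6·8 = 50.7; e = 48.7 − 50.7 = -2
h=9: q̂ = 2.7 + 6·9 = 56.7; e = 52.7 − 56.7 = -4
h=10: q̂ = 2.7 + 6·10 = 62.7; e = 63.7 − 62.7 = 1
h=14: q̂ = 2.7 + 6·14 = 86.7; e = 88.7 − 86.7 = 2
h=16: q̂ = 2.7 + 6·16 = 98.7; e = 102.7 − 98.7 = 4
h=18: q̂ = 2.7 + 6·18 = 110.7; e = 105.7 − 110.7 = -5
h=19: q̂ = 2.7 + 6·19 = 116.7; e = 117.7 − 116.7 = 1
Largest |e| is 5 at h = 18, residual -5.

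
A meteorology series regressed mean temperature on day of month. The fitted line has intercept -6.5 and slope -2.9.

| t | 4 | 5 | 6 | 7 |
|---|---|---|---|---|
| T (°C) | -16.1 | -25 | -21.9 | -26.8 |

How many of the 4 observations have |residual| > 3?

t=4: ŷ = -6.5 − 2.9·4 = -18.1; e = -16.1 − (-18.1) = 2
t=5: ŷ = -6.5 − 2.9·5 = -21; e = -25 − (-21) = -4
t=6: ŷ = -6.5 − 2.9·6 = -23.9; e = -21.9 − (-23.9) = 2
t=7: ŷ = -6.5 − 2.9·7 = -26.8; e = -26.8 − (-26.8) = 0
|e| > 3: t=5 (|e|=4) → 1

1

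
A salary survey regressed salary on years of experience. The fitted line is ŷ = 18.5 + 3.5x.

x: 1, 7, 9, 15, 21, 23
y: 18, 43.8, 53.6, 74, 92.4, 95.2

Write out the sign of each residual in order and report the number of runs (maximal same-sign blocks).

x=1: ŷ = 18.5 + 3.5·1 = 22; r = 18 − 22 = -4
x=7: ŷ = 18.5 + 3.5·7 = 43; r = 43.8 − 43 = 0.8
x=9: ŷ = 18.5 + 3.5·9 = 50; r = 53.6 − 50 = 3.6
x=15: ŷ = 18.5 + 3.5·15 = 71; r = 74 − 71 = 3
x=21: ŷ = 18.5 + 3.5·21 = 92; r = 92.4 − 92 = 0.4
x=23: ŷ = 18.5 + 3.5·23 = 99; r = 95.2 − 99 = -3.8
Signs: − + + + + −
Runs: −×1, +×4, −×1 → 3

3 runs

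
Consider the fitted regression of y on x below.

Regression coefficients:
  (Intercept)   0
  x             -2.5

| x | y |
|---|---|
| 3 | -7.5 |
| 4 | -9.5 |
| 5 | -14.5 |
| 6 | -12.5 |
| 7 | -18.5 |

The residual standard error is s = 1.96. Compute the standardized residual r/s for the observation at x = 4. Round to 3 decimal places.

ŷ = −2.5·4 = -10
r = -9.5 − (-10) = 0.5
r/s = 0.5 / 1.96 = 0.255

0.255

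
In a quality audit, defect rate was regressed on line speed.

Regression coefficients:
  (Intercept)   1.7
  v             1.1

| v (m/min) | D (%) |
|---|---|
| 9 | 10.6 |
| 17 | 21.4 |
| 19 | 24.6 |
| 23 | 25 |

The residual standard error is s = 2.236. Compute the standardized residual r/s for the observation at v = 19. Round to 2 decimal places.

0.89

ŷ = 1.7 + 1.1·19 = 22.6
r = 24.6 − 22.6 = 2
r/s = 2 / 2.236 = 0.89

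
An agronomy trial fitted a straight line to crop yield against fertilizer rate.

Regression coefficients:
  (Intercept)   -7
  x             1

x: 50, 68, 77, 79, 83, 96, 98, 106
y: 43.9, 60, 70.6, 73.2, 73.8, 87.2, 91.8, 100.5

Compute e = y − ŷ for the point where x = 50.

e = 0.9

ŷ = -7 + 50 = 43
e = 43.9 − 43 = 0.9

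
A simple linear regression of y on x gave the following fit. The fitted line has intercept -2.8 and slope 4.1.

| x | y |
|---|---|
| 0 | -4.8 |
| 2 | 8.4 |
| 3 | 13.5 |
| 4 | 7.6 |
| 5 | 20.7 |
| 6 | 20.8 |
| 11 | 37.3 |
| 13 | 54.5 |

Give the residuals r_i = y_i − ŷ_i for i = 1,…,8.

-2, 3, 4, -6, 3, -1, -5, 4

x=0: ŷ = -2.8 + 4.1·0 = -2.8; r = -4.8 − (-2.8) = -2
x=2: ŷ = -2.8 + 4.1·2 = 5.4; r = 8.4 − 5.4 = 3
x=3: ŷ = -2.8 + 4.1·3 = 9.5; r = 13.5 − 9.5 = 4
x=4: ŷ = -2.8 + 4.1·4 = 13.6; r = 7.6 − 13.6 = -6
x=5: ŷ = -2.8 + 4.1·5 = 17.7; r = 20.7 − 17.7 = 3
x=6: ŷ = -2.8 + 4.1·6 = 21.8; r = 20.8 − 21.8 = -1
x=11: ŷ = -2.8 + 4.1·11 = 42.3; r = 37.3 − 42.3 = -5
x=13: ŷ = -2.8 + 4.1·13 = 50.5; r = 54.5 − 50.5 = 4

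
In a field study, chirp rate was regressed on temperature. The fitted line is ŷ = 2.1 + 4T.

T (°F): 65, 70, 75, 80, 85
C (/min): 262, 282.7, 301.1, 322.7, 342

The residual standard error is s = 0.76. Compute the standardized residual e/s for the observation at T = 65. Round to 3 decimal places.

ŷ = 2.1 + 4·65 = 262.1
e = 262 − 262.1 = -0.1
e/s = -0.1 / 0.76 = -0.132

-0.132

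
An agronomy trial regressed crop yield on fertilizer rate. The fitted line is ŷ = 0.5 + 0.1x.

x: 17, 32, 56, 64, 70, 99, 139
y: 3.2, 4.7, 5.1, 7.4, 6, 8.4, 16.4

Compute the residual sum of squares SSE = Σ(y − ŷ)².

x=17: ŷ = 0.5 + 0.1·17 = 2.2; r = 3.2 − 2.2 = 1
x=32: ŷ = 0.5 + 0.1·32 = 3.7; r = 4.7 − 3.7 = 1
x=56: ŷ = 0.5 + 0.1·56 = 6.1; r = 5.1 − 6.1 = -1
x=64: ŷ = 0.5 + 0.1·64 = 6.9; r = 7.4 − 6.9 = 0.5
x=70: ŷ = 0.5 + 0.1·70 = 7.5; r = 6 − 7.5 = -1.5
x=99: ŷ = 0.5 + 0.1·99 = 10.4; r = 8.4 − 10.4 = -2
x=139: ŷ = 0.5 + 0.1·139 = 14.4; r = 16.4 − 14.4 = 2
SSE = 1 + 1 + 1 + 0.25 + 2.25 + 4 + 4 = 13.5

SSE = 13.5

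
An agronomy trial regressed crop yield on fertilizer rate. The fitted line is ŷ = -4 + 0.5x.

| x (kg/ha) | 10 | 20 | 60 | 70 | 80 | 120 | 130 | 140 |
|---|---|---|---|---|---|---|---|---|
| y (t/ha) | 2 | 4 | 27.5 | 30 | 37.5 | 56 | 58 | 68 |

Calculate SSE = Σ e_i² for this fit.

x=10: ŷ = -4 + 0.5·10 = 1; e = 2 − 1 = 1
x=20: ŷ = -4 + 0.5·20 = 6; e = 4 − 6 = -2
x=60: ŷ = -4 + 0.5·60 = 26; e = 27.5 − 26 = 1.5
x=70: ŷ = -4 + 0.5·70 = 31; e = 30 − 31 = -1
x=80: ŷ = -4 + 0.5·80 = 36; e = 37.5 − 36 = 1.5
x=120: ŷ = -4 + 0.5·120 = 56; e = 56 − 56 = 0
x=130: ŷ = -4 + 0.5·130 = 61; e = 58 − 61 = -3
x=140: ŷ = -4 + 0.5·140 = 66; e = 68 − 66 = 2
SSE = 1 + 4 + 2.25 + 1 + 2.25 + 0 + 9 + 4 = 23.5

SSE = 23.5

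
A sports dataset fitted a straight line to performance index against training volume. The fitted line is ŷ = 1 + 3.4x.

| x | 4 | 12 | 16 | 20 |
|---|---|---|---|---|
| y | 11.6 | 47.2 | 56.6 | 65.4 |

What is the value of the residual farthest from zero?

x=4: ŷ = 1 + 3.4·4 = 14.6; e = 11.6 − 14.6 = -3
x=12: ŷ = 1 + 3.4·12 = 41.8; e = 47.2 − 41.8 = 5.4
x=16: ŷ = 1 + 3.4·16 = 55.4; e = 56.6 − 55.4 = 1.2
x=20: ŷ = 1 + 3.4·20 = 69; e = 65.4 − 69 = -3.6
Largest |e| is 5.4 at x = 12, residual 5.4.

e = 5.4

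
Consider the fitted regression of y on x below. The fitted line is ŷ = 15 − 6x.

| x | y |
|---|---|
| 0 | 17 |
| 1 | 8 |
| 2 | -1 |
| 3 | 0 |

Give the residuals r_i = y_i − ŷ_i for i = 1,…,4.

x=0: ŷ = 15 − 6·0 = 15; r = 17 − 15 = 2
x=1: ŷ = 15 − 6·1 = 9; r = 8 − 9 = -1
x=2: ŷ = 15 − 6·2 = 3; r = -1 − 3 = -4
x=3: ŷ = 15 − 6·3 = -3; r = 0 − (-3) = 3

2, -1, -4, 3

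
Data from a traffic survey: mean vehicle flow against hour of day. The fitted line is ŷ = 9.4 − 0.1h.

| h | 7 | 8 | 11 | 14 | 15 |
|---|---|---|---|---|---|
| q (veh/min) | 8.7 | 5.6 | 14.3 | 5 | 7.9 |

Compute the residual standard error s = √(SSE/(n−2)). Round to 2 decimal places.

s = 4.24

h=7: ŷ = 9.4 − 0.1·7 = 8.7; r = 8.7 − 8.7 = 0
h=8: ŷ = 9.4 − 0.1·8 = 8.6; r = 5.6 − 8.6 = -3
h=11: ŷ = 9.4 − 0.1·11 = 8.3; r = 14.3 − 8.3 = 6
h=14: ŷ = 9.4 − 0.1·14 = 8; r = 5 − 8 = -3
h=15: ŷ = 9.4 − 0.1·15 = 7.9; r = 7.9 − 7.9 = 0
SSE = 0 + 9 + 36 + 9 + 0 = 54
s = √(54/3) = √18 ≈ 4.24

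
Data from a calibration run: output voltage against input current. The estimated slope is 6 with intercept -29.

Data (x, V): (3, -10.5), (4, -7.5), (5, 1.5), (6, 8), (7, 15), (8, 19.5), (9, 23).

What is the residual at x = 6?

V̂ = -29 + 6·6 = 7
e = 8 − 7 = 1

e = 1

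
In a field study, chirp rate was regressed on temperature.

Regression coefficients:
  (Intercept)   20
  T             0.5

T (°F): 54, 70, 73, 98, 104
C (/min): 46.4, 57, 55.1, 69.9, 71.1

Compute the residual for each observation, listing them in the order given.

-0.6, 2, -1.4, 0.9, -0.9

T=54: ŷ = 20 + 0.5·54 = 47; e = 46.4 − 47 = -0.6
T=70: ŷ = 20 + 0.5·70 = 55; e = 57 − 55 = 2
T=73: ŷ = 20 + 0.5·73 = 56.5; e = 55.1 − 56.5 = -1.4
T=98: ŷ = 20 + 0.5·98 = 69; e = 69.9 − 69 = 0.9
T=104: ŷ = 20 + 0.5·104 = 72; e = 71.1 − 72 = -0.9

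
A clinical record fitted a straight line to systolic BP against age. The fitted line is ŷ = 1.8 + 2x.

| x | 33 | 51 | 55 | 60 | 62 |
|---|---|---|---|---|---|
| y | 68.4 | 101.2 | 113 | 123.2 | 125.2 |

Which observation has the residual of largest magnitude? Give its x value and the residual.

x=33: ŷ = 1.8 + 2·33 = 67.8; r = 68.4 − 67.8 = 0.6
x=51: ŷ = 1.8 + 2·51 = 103.8; r = 101.2 − 103.8 = -2.6
x=55: ŷ = 1.8 + 2·55 = 111.8; r = 113 − 111.8 = 1.2
x=60: ŷ = 1.8 + 2·60 = 121.8; r = 123.2 − 121.8 = 1.4
x=62: ŷ = 1.8 + 2·62 = 125.8; r = 125.2 − 125.8 = -0.6
Largest |r| is 2.6 at x = 51, residual -2.6.

x = 51, r = -2.6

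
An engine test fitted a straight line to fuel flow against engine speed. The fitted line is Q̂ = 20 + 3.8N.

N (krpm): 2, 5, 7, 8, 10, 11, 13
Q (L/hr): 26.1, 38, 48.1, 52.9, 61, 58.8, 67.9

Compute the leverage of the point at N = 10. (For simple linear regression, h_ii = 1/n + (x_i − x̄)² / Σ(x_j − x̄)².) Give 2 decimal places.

h = 0.19

N̄ = (2 + 5 + 7 + 8 + 10 + 11 + 13)/7 = 8
Σ(N − N̄)² = 36 + 9 + 1 + 0 + 4 + 9 + 25 = 84
h = 1/7 + (2)²/84 = 0.142857 + 0.047619 = 0.19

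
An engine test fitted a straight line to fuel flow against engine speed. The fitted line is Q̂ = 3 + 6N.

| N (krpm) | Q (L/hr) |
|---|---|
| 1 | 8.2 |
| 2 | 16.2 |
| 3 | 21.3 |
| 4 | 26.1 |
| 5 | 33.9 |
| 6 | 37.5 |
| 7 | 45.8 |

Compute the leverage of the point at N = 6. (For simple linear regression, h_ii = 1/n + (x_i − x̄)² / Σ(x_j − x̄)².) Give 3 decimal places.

h = 0.286

N̄ = (1 + 2 + 3 + 4 + 5 + 6 + 7)/7 = 4
Σ(N − N̄)² = 9 + 4 + 1 + 0 + 1 + 4 + 9 = 28
h = 1/7 + (2)²/28 = 0.142857 + 0.142857 = 0.286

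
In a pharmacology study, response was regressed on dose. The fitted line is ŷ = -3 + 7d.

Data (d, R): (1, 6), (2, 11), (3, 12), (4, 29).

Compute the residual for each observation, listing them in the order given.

d=1: ŷ = -3 + 7·1 = 4; e = 6 − 4 = 2
d=2: ŷ = -3 + 7·2 = 11; e = 11 − 11 = 0
d=3: ŷ = -3 + 7·3 = 18; e = 12 − 18 = -6
d=4: ŷ = -3 + 7·4 = 25; e = 29 − 25 = 4

2, 0, -6, 4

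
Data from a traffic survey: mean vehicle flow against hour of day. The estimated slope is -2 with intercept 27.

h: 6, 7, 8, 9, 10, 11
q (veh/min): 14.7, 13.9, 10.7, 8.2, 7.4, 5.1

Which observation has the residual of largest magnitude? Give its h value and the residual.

h = 7, r = 0.9

h=6: ŷ = 27 − 2·6 = 15; r = 14.7 − 15 = -0.3
h=7: ŷ = 27 − 2·7 = 13; r = 13.9 − 13 = 0.9
h=8: ŷ = 27 − 2·8 = 11; r = 10.7 − 11 = -0.3
h=9: ŷ = 27 − 2·9 = 9; r = 8.2 − 9 = -0.8
h=10: ŷ = 27 − 2·10 = 7; r = 7.4 − 7 = 0.4
h=11: ŷ = 27 − 2·11 = 5; r = 5.1 − 5 = 0.1
Largest |r| is 0.9 at h = 7, residual 0.9.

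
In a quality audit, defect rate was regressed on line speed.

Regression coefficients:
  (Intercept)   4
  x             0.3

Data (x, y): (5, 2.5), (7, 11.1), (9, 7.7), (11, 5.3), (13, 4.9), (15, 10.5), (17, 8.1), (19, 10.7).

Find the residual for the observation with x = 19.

ŷ = 4 + 0.3·19 = 9.7
r = 10.7 − 9.7 = 1

r = 1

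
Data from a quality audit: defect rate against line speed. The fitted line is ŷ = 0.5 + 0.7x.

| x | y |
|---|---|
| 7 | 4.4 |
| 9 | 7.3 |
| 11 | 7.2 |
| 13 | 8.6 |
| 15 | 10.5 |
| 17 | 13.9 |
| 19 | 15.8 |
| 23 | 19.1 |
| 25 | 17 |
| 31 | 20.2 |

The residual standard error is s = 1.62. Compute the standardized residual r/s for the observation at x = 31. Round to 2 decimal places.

ŷ = 0.5 + 0.7·31 = 22.2
r = 20.2 − 22.2 = -2
r/s = -2 / 1.62 = -1.23

-1.23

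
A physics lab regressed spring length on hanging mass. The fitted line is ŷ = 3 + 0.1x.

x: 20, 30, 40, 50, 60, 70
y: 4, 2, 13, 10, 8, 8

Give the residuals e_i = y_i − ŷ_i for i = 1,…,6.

-1, -4, 6, 2, -1, -2

x=20: ŷ = 3 + 0.1·20 = 5; e = 4 − 5 = -1
x=30: ŷ = 3 + 0.1·30 = 6; e = 2 − 6 = -4
x=40: ŷ = 3 + 0.1·40 = 7; e = 13 − 7 = 6
x=50: ŷ = 3 + 0.1·50 = 8; e = 10 − 8 = 2
x=60: ŷ = 3 + 0.1·60 = 9; e = 8 − 9 = -1
x=70: ŷ = 3 + 0.1·70 = 10; e = 8 − 10 = -2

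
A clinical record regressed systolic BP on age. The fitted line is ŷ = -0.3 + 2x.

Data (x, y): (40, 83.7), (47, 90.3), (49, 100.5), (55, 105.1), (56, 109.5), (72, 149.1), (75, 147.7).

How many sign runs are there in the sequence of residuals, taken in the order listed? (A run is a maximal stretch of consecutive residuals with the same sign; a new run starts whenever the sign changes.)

6 runs

x=40: ŷ = -0.3 + 2·40 = 79.7; r = 83.7 − 79.7 = 4
x=47: ŷ = -0.3 + 2·47 = 93.7; r = 90.3 − 93.7 = -3.4
x=49: ŷ = -0.3 + 2·49 = 97.7; r = 100.5 − 97.7 = 2.8
x=55: ŷ = -0.3 + 2·55 = 109.7; r = 105.1 − 109.7 = -4.6
x=56: ŷ = -0.3 + 2·56 = 111.7; r = 109.5 − 111.7 = -2.2
x=72: ŷ = -0.3 + 2·72 = 143.7; r = 149.1 − 143.7 = 5.4
x=75: ŷ = -0.3 + 2·75 = 149.7; r = 147.7 − 149.7 = -2
Signs: + − + − − + −
Runs: +×1, −×1, +×1, −×2, +×1, −×1 → 6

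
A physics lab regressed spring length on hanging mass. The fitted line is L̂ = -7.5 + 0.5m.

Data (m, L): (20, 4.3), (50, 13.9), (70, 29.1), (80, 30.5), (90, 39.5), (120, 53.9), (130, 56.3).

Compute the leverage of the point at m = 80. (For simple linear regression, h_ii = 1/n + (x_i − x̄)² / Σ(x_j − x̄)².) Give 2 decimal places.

m̄ = (20 + 50 + 70 + 80 + 90 + 120 + 130)/7 = 80
Σ(m − m̄)² = 3600 + 900 + 100 + 0 + 100 + 1600 + 2500 = 8800
h = 1/7 + (0)²/8800 = 0.142857 + 0 = 0.14

h = 0.14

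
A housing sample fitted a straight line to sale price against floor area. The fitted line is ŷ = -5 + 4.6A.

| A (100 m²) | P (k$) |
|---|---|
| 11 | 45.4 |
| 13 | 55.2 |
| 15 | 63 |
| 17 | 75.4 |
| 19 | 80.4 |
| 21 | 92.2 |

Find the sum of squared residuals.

A=11: ŷ = -5 + 4.6·11 = 45.6; e = 45.4 − 45.6 = -0.2
A=13: ŷ = -5 + 4.6·13 = 54.8; e = 55.2 − 54.8 = 0.4
A=15: ŷ = -5 + 4.6·15 = 64; e = 63 − 64 = -1
A=17: ŷ = -5 + 4.6·17 = 73.2; e = 75.4 − 73.2 = 2.2
A=19: ŷ = -5 + 4.6·19 = 82.4; e = 80.4 − 82.4 = -2
A=21: ŷ = -5 + 4.6·21 = 91.6; e = 92.2 − 91.6 = 0.6
SSE = 0.04 + 0.16 + 1 + 4.84 + 4 + 0.36 = 10.4

SSE = 10.4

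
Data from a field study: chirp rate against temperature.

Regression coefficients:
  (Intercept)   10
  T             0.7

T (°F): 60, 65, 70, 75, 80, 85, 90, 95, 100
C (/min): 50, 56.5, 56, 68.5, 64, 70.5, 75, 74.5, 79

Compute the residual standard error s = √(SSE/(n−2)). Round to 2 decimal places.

T=60: Ĉ = 10 + 0.7·60 = 52; r = 50 − 52 = -2
T=65: Ĉ = 10 + 0.7·65 = 55.5; r = 56.5 − 55.5 = 1
T=70: Ĉ = 10 + 0.7·70 = 59; r = 56 − 59 = -3
T=75: Ĉ = 10 + 0.7·75 = 62.5; r = 68.5 − 62.5 = 6
T=80: Ĉ = 10 + 0.7·80 = 66; r = 64 − 66 = -2
T=85: Ĉ = 10 + 0.7·85 = 69.5; r = 70.5 − 69.5 = 1
T=90: Ĉ = 10 + 0.7·90 = 73; r = 75 − 73 = 2
T=95: Ĉ = 10 + 0.7·95 = 76.5; r = 74.5 − 76.5 = -2
T=100: Ĉ = 10 + 0.7·100 = 80; r = 79 − 80 = -1
SSE = 4 + 1 + 9 + 36 + 4 + 1 + 4 + 4 + 1 = 64
s = √(64/7) = √9.14286 ≈ 3.02

s = 3.02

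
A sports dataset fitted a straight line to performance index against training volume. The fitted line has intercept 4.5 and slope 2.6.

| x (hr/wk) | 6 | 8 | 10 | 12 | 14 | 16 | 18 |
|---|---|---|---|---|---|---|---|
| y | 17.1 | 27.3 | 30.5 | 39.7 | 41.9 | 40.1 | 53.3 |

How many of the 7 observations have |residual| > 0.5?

x=6: ŷ = 4.5 + 2.6·6 = 20.1; r = 17.1 − 20.1 = -3
x=8: ŷ = 4.5 + 2.6·8 = 25.3; r = 27.3 − 25.3 = 2
x=10: ŷ = 4.5 + 2.6·10 = 30.5; r = 30.5 − 30.5 = 0
x=12: ŷ = 4.5 + 2.6·12 = 35.7; r = 39.7 − 35.7 = 4
x=14: ŷ = 4.5 + 2.6·14 = 40.9; r = 41.9 − 40.9 = 1
x=16: ŷ = 4.5 + 2.6·16 = 46.1; r = 40.1 − 46.1 = -6
x=18: ŷ = 4.5 + 2.6·18 = 51.3; r = 53.3 − 51.3 = 2
|r| > 0.5: x=6 (|r|=3), x=8 (|r|=2), x=12 (|r|=4), x=14 (|r|=1), x=16 (|r|=6), x=18 (|r|=2) → 6

6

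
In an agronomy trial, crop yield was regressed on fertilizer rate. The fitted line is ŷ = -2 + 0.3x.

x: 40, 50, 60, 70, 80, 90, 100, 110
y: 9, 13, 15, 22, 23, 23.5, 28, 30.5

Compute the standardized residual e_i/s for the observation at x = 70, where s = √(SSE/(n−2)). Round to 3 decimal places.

1.930

x=40: ŷ = -2 + 0.3·40 = 10; e = 9 − 10 = -1
x=50: ŷ = -2 + 0.3·50 = 13; e = 13 − 13 = 0
x=60: ŷ = -2 + 0.3·60 = 16; e = 15 − 16 = -1
x=70: ŷ = -2 + 0.3·70 = 19; e = 22 − 19 = 3
x=80: ŷ = -2 + 0.3·80 = 22; e = 23 − 22 = 1
x=90: ŷ = -2 + 0.3·90 = 25; e = 23.5 − 25 = -1.5
x=100: ŷ = -2 + 0.3·100 = 28; e = 28 − 28 = 0
x=110: ŷ = -2 + 0.3·110 = 31; e = 30.5 − 31 = -0.5
SSE = 1 + 0 + 1 + 9 + 1 + 2.25 + 0 + 0.25 = 14.5
s = √(14.5/6) = 1.55456
e/s = 3 / 1.55456 = 1.930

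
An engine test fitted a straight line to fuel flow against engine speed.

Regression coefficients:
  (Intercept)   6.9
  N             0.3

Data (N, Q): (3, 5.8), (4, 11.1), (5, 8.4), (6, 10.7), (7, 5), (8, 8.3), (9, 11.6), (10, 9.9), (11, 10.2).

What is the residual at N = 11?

r = 0

ŷ = 6.9 + 0.3·11 = 10.2
r = 10.2 − 10.2 = 0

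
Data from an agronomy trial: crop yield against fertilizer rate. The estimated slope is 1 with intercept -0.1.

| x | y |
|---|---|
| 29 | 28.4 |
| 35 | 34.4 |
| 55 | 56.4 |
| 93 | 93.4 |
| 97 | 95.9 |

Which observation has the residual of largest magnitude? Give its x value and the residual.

x = 55, r = 1.5

x=29: ŷ = -0.1 + 29 = 28.9; r = 28.4 − 28.9 = -0.5
x=35: ŷ = -0.1 + 35 = 34.9; r = 34.4 − 34.9 = -0.5
x=55: ŷ = -0.1 + 55 = 54.9; r = 56.4 − 54.9 = 1.5
x=93: ŷ = -0.1 + 93 = 92.9; r = 93.4 − 92.9 = 0.5
x=97: ŷ = -0.1 + 97 = 96.9; r = 95.9 − 96.9 = -1
Largest |r| is 1.5 at x = 55, residual 1.5.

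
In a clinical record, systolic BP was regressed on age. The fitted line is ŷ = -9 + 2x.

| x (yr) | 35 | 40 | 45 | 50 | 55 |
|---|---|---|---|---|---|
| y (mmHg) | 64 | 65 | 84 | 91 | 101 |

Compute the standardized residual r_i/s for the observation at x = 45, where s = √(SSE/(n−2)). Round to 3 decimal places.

0.707

x=35: ŷ = -9 + 2·35 = 61; r = 64 − 61 = 3
x=40: ŷ = -9 + 2·40 = 71; r = 65 − 71 = -6
x=45: ŷ = -9 + 2·45 = 81; r = 84 − 81 = 3
x=50: ŷ = -9 + 2·50 = 91; r = 91 − 91 = 0
x=55: ŷ = -9 + 2·55 = 101; r = 101 − 101 = 0
SSE = 9 + 36 + 9 + 0 + 0 = 54
s = √(54/3) = 4.24264
r/s = 3 / 4.24264 = 0.707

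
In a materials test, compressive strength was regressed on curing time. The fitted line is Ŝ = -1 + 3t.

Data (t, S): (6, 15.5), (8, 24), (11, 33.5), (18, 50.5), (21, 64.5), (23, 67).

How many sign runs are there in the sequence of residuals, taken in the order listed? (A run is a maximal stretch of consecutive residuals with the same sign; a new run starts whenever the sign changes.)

t=6: Ŝ = -1 + 3·6 = 17; e = 15.5 − 17 = -1.5
t=8: Ŝ = -1 + 3·8 = 23; e = 24 − 23 = 1
t=11: Ŝ = -1 + 3·11 = 32; e = 33.5 − 32 = 1.5
t=18: Ŝ = -1 + 3·18 = 53; e = 50.5 − 53 = -2.5
t=21: Ŝ = -1 + 3·21 = 62; e = 64.5 − 62 = 2.5
t=23: Ŝ = -1 + 3·23 = 68; e = 67 − 68 = -1
Signs: − + + − + −
Runs: −×1, +×2, −×1, +×1, −×1 → 5

5 runs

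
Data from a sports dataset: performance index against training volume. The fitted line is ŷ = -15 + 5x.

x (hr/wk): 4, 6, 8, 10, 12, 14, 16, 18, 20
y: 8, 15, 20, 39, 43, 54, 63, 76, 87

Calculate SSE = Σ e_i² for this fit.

x=4: ŷ = -15 + 5·4 = 5; e = 8 − 5 = 3
x=6: ŷ = -15 + 5·6 = 15; e = 15 − 15 = 0
x=8: ŷ = -15 + 5·8 = 25; e = 20 − 25 = -5
x=10: ŷ = -15 + 5·10 = 35; e = 39 − 35 = 4
x=12: ŷ = -15 + 5·12 = 45; e = 43 − 45 = -2
x=14: ŷ = -15 + 5·14 = 55; e = 54 − 55 = -1
x=16: ŷ = -15 + 5·16 = 65; e = 63 − 65 = -2
x=18: ŷ = -15 + 5·18 = 75; e = 76 − 75 = 1
x=20: ŷ = -15 + 5·20 = 85; e = 87 − 85 = 2
SSE = 9 + 0 + 25 + 16 + 4 + 1 + 4 + 1 + 4 = 64

SSE = 64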